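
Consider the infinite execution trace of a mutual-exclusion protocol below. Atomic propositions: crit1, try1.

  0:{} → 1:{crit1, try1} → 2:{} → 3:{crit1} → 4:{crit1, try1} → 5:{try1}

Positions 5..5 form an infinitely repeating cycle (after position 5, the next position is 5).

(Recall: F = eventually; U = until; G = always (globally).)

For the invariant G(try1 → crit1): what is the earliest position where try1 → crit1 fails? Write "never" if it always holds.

Check try1 → crit1 at each position in order: 0 ✓, 1 ✓, 2 ✓, 3 ✓, 4 ✓.
At position 5 the labels are {try1}, so try1 → crit1 is false there. This is the first violation.

5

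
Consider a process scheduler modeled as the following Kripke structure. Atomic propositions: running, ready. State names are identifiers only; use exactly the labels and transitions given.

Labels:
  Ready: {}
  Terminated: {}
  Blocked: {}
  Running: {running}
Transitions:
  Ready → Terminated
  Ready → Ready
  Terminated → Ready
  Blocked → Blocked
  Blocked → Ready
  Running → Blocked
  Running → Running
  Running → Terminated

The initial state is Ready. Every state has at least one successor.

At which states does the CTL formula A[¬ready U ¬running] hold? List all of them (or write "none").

{Ready, Terminated, Blocked}

States satisfying ¬ready: {Ready, Terminated, Blocked, Running}.
States satisfying ¬running: {Ready, Terminated, Blocked}.
States satisfying A[¬ready U ¬running]: {Ready, Terminated, Blocked}.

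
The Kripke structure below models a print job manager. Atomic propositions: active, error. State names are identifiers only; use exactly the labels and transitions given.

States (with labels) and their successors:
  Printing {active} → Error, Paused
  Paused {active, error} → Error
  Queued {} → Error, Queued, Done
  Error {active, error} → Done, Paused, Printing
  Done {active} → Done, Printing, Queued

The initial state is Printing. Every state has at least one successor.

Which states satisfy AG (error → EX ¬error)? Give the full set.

States satisfying error → EX ¬error: {Printing, Queued, Error, Done}.
States satisfying AG (error → EX ¬error): ∅.

none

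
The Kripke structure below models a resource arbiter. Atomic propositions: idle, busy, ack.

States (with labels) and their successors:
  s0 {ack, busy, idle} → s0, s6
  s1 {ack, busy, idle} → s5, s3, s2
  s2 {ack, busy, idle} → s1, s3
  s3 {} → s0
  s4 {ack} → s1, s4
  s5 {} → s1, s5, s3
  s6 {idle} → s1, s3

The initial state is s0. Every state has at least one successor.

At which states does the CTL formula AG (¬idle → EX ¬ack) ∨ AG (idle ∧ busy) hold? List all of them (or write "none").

States satisfying ¬idle → EX ¬ack: {s0, s1, s2, s5, s6}.
States satisfying AG (¬idle → EX ¬ack): ∅.
States satisfying idle ∧ busy: {s0, s1, s2}.
States satisfying AG (idle ∧ busy): ∅.
States satisfying AG (¬idle → EX ¬ack) ∨ AG (idle ∧ busy): ∅.

none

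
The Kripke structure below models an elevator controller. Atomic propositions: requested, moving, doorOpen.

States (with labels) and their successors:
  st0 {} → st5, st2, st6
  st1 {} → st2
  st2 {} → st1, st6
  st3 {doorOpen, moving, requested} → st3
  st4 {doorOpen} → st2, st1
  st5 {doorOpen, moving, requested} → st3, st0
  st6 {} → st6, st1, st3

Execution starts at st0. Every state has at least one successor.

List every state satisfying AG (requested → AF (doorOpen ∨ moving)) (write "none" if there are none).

States satisfying requested → AF (doorOpen ∨ moving): {st0, st1, st2, st3, st4, st5, st6}.
States satisfying AG (requested → AF (doorOpen ∨ moving)): {st0, st1, st2, st3, st4, st5, st6}.

{st0, st1, st2, st3, st4, st5, st6}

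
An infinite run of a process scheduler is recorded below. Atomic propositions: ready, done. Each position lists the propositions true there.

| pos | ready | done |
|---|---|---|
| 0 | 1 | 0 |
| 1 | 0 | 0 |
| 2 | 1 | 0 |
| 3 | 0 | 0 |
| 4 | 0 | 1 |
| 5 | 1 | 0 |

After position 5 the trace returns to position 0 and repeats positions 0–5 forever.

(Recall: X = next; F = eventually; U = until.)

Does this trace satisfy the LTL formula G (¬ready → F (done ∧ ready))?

¬ready → F (done ∧ ready) must hold at every position from 0 onward. It fails at position 1, so G (¬ready → F (done ∧ ready)) is false.
Positions where ¬ready holds: 1, 3, 4.
Check F (done ∧ ready) at each: 1→fails, 3→fails, 4→fails.

Violated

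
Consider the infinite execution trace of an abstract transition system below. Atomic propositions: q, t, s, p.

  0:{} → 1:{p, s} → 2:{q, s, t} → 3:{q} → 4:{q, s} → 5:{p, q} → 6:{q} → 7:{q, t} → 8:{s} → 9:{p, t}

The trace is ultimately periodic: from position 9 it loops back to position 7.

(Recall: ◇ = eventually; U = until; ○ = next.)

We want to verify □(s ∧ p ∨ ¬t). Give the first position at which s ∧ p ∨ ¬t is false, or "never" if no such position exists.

2

Check s ∧ p ∨ ¬t at each position in order: 0 ✓, 1 ✓.
At position 2 the labels are {q, s, t}, so s ∧ p ∨ ¬t is false there. This is the first violation.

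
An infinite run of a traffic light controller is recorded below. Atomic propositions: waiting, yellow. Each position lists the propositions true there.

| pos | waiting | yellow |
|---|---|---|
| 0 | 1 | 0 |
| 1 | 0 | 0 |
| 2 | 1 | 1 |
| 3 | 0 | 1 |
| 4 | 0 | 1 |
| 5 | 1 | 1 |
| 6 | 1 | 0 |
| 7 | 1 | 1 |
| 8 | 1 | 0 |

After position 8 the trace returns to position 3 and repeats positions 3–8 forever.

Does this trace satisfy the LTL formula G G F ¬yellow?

Satisfied

G F ¬yellow holds at every position 0..8, and those are all positions ever visited, so G G F ¬yellow holds.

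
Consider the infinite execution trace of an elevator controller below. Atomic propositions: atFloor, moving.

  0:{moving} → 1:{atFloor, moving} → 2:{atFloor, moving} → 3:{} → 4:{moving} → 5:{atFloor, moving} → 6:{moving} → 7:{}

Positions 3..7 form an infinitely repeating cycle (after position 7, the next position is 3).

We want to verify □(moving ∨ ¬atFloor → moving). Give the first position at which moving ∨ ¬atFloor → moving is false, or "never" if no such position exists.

3

Check moving ∨ ¬atFloor → moving at each position in order: 0 ✓, 1 ✓, 2 ✓.
At position 3 the labels are {}, so moving ∨ ¬atFloor → moving is false there. This is the first violation.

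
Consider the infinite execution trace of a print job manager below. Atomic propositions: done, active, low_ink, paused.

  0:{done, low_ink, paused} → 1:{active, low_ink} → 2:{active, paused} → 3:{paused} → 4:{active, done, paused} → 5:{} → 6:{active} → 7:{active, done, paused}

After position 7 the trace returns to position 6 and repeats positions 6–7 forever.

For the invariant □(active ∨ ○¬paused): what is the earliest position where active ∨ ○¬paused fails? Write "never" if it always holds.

Check active ∨ ○¬paused at each position in order: 0 ✓, 1 ✓, 2 ✓.
At position 3 the labels are {paused} and the next position 4 has {active, done, paused}, so active ∨ ○¬paused is false there. This is the first violation.

3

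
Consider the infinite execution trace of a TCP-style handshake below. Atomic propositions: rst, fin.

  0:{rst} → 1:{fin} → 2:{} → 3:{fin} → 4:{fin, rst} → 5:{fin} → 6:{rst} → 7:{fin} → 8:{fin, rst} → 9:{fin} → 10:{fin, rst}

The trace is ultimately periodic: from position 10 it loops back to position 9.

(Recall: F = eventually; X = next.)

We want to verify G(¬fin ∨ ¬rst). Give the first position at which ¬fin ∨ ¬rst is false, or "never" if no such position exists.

4

Check ¬fin ∨ ¬rst at each position in order: 0 ✓, 1 ✓, 2 ✓, 3 ✓.
At position 4 the labels are {fin, rst}, so ¬fin ∨ ¬rst is false there. This is the first violation.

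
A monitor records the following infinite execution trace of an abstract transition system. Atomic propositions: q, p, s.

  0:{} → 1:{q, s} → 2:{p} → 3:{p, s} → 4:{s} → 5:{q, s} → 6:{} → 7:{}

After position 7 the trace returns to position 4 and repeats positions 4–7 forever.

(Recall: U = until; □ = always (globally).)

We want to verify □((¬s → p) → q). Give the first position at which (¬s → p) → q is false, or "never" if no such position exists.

2

Check (¬s → p) → q at each position in order: 0 ✓, 1 ✓.
At position 2 the labels are {p}, so (¬s → p) → q is false there. This is the first violation.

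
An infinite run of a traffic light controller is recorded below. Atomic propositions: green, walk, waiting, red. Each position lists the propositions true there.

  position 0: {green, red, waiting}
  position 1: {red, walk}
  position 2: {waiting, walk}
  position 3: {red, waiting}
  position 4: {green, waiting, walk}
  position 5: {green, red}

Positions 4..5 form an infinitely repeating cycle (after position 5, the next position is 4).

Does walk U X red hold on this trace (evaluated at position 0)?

Walking from position 0: X red first holds at position 0, and walk holds at every earlier position along the way, so walk U X red holds.

Holds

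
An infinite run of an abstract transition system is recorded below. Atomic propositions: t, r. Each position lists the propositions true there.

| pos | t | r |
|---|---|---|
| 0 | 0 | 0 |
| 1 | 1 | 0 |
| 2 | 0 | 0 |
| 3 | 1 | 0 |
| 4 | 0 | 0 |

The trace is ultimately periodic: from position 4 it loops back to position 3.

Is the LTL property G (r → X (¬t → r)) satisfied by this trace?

r → X (¬t → r) holds at every position 0..4, and those are all positions ever visited, so G (r → X (¬t → r)) holds.

Yes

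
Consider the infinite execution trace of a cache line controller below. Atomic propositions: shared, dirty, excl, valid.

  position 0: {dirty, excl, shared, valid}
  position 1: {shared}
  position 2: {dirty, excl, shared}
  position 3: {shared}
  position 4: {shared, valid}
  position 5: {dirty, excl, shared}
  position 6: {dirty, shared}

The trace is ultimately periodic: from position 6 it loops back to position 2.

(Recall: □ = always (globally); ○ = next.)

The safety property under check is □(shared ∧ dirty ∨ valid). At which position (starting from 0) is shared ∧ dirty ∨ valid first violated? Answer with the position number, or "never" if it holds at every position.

1

Check shared ∧ dirty ∨ valid at each position in order: 0 ✓.
At position 1 the labels are {shared}, so shared ∧ dirty ∨ valid is false there. This is the first violation.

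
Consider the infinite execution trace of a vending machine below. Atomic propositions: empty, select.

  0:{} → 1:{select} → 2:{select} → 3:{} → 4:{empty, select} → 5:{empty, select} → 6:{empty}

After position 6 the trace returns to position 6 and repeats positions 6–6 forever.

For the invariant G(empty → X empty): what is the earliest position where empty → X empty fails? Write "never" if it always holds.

empty → X empty holds at every position 0..6, and those are all the positions the trace ever visits, so the invariant G(empty → X empty) is never violated.

never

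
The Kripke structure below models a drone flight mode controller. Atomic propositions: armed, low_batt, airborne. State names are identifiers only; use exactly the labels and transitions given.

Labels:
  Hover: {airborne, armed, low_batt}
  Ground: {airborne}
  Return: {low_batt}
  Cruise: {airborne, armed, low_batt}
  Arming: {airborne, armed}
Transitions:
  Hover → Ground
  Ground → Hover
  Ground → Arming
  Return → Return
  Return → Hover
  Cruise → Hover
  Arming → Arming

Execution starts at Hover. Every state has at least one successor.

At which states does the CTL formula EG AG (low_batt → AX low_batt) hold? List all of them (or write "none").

States satisfying AG (low_batt → AX low_batt): {Arming}.
States satisfying EG AG (low_batt → AX low_batt): {Arming}.

{Arming}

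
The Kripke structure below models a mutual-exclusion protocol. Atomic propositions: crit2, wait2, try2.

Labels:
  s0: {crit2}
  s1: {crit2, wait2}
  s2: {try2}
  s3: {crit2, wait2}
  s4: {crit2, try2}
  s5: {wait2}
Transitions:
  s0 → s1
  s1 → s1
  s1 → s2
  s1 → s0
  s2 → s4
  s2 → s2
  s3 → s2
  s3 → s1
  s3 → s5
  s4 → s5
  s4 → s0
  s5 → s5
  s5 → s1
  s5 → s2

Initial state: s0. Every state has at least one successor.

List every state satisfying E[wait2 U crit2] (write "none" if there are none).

{s0, s1, s3, s4, s5}

States satisfying wait2: {s1, s3, s5}.
States satisfying crit2: {s0, s1, s3, s4}.
States satisfying E[wait2 U crit2]: {s0, s1, s3, s4, s5}.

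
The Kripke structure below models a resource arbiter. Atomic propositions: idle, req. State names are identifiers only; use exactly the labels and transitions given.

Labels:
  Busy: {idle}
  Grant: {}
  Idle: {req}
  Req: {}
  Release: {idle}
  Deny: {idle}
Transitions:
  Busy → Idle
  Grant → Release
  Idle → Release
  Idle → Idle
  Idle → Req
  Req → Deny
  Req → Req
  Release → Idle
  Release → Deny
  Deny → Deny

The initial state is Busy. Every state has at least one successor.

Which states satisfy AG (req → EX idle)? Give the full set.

States satisfying req → EX idle: {Busy, Grant, Idle, Req, Release, Deny}.
States satisfying AG (req → EX idle): {Busy, Grant, Idle, Req, Release, Deny}.

{Busy, Grant, Idle, Req, Release, Deny}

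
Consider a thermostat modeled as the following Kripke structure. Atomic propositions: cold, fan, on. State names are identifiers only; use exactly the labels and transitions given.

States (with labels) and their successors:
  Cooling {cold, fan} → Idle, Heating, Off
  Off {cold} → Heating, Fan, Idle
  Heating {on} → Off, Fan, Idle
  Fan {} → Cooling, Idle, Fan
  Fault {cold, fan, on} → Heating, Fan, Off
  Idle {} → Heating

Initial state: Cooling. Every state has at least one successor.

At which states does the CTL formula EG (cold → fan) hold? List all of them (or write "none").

{Cooling, Heating, Fan, Fault, Idle}

States satisfying cold → fan: {Cooling, Heating, Fan, Fault, Idle}.
States satisfying EG (cold → fan): {Cooling, Heating, Fan, Fault, Idle}.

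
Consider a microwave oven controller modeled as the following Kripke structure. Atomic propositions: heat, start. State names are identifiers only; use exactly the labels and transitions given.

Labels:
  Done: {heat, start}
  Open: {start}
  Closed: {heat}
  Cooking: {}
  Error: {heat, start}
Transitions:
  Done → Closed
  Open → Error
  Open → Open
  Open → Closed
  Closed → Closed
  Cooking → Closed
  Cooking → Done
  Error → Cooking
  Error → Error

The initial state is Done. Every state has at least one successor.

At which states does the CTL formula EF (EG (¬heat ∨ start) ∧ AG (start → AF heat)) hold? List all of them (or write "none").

States satisfying EG (¬heat ∨ start) ∧ AG (start → AF heat): {Error}.
States satisfying EF (EG (¬heat ∨ start) ∧ AG (start → AF heat)): {Open, Error}.

{Open, Error}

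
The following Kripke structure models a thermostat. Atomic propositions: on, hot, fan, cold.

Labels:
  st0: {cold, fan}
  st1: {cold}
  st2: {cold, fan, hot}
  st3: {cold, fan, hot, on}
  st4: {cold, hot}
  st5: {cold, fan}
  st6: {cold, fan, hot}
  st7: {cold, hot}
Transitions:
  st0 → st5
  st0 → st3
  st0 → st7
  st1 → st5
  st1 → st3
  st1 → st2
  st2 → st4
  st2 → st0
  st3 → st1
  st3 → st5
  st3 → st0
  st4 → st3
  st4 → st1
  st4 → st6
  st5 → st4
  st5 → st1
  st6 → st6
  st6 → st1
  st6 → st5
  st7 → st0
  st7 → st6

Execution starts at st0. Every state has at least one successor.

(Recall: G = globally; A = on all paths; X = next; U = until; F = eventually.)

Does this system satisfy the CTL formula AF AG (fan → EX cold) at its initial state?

States satisfying AG (fan → EX cold): {st0, st1, st2, st3, st4, st5, st6, st7}.
States satisfying AF AG (fan → EX cold): {st0, st1, st2, st3, st4, st5, st6, st7}.
st0 ∈ Sat(AF AG (fan → EX cold)).

Yes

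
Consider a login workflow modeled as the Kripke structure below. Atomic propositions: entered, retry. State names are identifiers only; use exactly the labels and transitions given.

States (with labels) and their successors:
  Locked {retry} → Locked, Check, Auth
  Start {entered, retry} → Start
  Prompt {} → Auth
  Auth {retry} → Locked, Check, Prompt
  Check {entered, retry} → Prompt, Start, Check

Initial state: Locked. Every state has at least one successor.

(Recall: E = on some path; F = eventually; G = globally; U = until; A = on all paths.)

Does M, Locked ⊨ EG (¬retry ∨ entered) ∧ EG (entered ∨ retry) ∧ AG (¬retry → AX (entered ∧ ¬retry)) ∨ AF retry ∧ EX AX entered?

Does not hold

States satisfying ¬retry ∨ entered: {Start, Prompt, Check}.
States satisfying EG (¬retry ∨ entered): {Start, Check}.
States satisfying entered ∨ retry: {Locked, Start, Auth, Check}.
States satisfying EG (entered ∨ retry): {Locked, Start, Auth, Check}.
States satisfying EG (¬retry ∨ entered) ∧ EG (entered ∨ retry): {Start, Check}.
States satisfying ¬retry → AX (entered ∧ ¬retry): {Locked, Start, Auth, Check}.
States satisfying AG (¬retry → AX (entered ∧ ¬retry)): {Start}.
States satisfying retry: {Locked, Start, Auth, Check}.
States satisfying AF retry: {Locked, Start, Prompt, Auth, Check}.
States satisfying AX entered: {Start}.
States satisfying EX AX entered: {Start, Check}.
States satisfying AF retry ∧ EX AX entered: {Start, Check}.
States satisfying EG (¬retry ∨ entered) ∧ EG (entered ∨ retry) ∧ AG (¬retry → AX (entered ∧ ¬retry)) ∨ AF retry ∧ EX AX entered: {Start, Check}.
Locked ∉ Sat(EG (¬retry ∨ entered) ∧ EG (entered ∨ retry) ∧ AG (¬retry → AX (entered ∧ ¬retry)) ∨ AF retry ∧ EX AX entered).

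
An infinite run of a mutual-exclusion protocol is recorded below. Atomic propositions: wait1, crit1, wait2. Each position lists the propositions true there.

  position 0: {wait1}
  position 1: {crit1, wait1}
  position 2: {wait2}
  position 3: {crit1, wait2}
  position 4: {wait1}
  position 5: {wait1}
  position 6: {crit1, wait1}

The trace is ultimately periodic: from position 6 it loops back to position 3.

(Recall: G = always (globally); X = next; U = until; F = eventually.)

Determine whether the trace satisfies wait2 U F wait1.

Yes

Walking from position 0: F wait1 first holds at position 0, and wait2 holds at every earlier position along the way, so wait2 U F wait1 holds.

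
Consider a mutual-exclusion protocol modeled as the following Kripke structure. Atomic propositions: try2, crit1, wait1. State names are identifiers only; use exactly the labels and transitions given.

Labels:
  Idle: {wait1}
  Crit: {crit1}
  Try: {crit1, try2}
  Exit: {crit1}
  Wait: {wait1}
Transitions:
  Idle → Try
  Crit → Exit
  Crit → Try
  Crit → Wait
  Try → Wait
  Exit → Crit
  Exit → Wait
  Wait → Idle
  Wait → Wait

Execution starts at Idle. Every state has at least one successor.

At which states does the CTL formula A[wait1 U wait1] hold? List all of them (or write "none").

States satisfying wait1: {Idle, Wait}.
States satisfying A[wait1 U wait1]: {Idle, Wait}.

{Idle, Wait}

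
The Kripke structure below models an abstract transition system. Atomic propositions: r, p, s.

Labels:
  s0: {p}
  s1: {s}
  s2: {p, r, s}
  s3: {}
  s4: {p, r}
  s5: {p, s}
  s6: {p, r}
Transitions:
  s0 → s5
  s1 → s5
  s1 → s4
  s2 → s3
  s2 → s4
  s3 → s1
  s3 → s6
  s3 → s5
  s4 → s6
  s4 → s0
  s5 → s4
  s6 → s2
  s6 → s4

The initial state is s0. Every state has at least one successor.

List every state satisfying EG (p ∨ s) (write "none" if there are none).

States satisfying p ∨ s: {s0, s1, s2, s4, s5, s6}.
States satisfying EG (p ∨ s): {s0, s1, s2, s4, s5, s6}.

{s0, s1, s2, s4, s5, s6}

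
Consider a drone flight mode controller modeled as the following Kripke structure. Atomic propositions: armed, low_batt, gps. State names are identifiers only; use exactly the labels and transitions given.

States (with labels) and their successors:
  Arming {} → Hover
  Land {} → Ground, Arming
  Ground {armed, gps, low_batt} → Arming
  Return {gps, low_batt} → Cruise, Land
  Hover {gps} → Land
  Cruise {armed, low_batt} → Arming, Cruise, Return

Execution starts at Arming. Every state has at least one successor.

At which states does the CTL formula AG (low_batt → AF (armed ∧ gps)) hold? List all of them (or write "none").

States satisfying low_batt → AF (armed ∧ gps): {Arming, Land, Ground, Hover}.
States satisfying AG (low_batt → AF (armed ∧ gps)): {Arming, Land, Ground, Hover}.

{Arming, Land, Ground, Hover}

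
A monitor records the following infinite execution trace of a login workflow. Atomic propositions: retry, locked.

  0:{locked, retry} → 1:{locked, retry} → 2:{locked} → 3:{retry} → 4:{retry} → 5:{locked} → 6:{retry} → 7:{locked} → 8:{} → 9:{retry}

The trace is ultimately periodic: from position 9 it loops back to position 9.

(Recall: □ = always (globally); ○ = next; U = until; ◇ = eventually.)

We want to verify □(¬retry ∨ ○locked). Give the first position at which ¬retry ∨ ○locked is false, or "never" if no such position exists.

3

Check ¬retry ∨ ○locked at each position in order: 0 ✓, 1 ✓, 2 ✓.
At position 3 the labels are {retry} and the next position 4 has {retry}, so ¬retry ∨ ○locked is false there. This is the first violation.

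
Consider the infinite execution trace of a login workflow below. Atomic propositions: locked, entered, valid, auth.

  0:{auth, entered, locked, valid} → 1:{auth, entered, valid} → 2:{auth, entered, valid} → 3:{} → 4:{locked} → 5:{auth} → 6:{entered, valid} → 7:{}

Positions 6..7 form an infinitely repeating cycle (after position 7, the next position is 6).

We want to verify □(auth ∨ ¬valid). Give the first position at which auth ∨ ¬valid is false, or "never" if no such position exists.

Check auth ∨ ¬valid at each position in order: 0 ✓, 1 ✓, 2 ✓, 3 ✓, 4 ✓, 5 ✓.
At position 6 the labels are {entered, valid}, so auth ∨ ¬valid is false there. This is the first violation.

6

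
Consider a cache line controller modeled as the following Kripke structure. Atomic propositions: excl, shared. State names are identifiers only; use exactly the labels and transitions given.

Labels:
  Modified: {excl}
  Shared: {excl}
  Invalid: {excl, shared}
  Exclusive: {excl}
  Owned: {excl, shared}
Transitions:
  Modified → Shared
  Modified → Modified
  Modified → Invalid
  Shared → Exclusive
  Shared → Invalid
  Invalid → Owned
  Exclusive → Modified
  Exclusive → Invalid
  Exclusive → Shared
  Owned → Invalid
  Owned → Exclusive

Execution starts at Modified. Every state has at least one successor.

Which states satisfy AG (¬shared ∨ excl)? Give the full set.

States satisfying ¬shared ∨ excl: {Modified, Shared, Invalid, Exclusive, Owned}.
States satisfying AG (¬shared ∨ excl): {Modified, Shared, Invalid, Exclusive, Owned}.

{Modified, Shared, Invalid, Exclusive, Owned}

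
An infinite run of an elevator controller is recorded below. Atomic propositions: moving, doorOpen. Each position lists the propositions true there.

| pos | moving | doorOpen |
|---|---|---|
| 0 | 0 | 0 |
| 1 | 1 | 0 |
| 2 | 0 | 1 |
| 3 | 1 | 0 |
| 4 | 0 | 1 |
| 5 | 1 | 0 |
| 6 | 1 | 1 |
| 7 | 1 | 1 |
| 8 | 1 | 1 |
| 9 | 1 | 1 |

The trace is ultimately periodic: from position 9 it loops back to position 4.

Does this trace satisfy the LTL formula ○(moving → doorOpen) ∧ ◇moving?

The position after 0 is 1; moving → doorOpen is false there.
moving holds at position 1, which is reachable from 0, so ◇moving holds.
At position 0: ○(moving → doorOpen) is false; ◇moving is true; so ○(moving → doorOpen) ∧ ◇moving is false.

Does not hold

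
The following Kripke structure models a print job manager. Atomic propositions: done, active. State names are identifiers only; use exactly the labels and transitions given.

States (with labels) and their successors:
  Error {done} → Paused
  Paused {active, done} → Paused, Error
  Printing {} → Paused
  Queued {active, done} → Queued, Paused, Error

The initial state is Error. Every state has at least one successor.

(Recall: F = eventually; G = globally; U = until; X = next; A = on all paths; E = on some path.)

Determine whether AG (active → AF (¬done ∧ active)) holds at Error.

Does not hold

States satisfying active → AF (¬done ∧ active): {Error, Printing}.
States satisfying AG (active → AF (¬done ∧ active)): ∅.
Paused is reachable from Error and violates active → AF (¬done ∧ active), so AG fails at Error.
Error ∉ Sat(AG (active → AF (¬done ∧ active))).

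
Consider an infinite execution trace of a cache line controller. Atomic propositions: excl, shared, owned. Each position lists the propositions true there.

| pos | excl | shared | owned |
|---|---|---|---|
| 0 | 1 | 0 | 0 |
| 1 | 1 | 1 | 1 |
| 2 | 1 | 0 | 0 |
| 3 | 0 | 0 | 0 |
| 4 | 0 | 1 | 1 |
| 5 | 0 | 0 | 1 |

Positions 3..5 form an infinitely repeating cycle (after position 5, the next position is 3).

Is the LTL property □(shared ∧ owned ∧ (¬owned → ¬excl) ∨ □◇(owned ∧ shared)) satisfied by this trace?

Satisfied

shared ∧ owned ∧ (¬owned → ¬excl) ∨ □◇(owned ∧ shared) holds at every position 0..5, and those are all positions ever visited, so □(shared ∧ owned ∧ (¬owned → ¬excl) ∨ □◇(owned ∧ shared)) holds.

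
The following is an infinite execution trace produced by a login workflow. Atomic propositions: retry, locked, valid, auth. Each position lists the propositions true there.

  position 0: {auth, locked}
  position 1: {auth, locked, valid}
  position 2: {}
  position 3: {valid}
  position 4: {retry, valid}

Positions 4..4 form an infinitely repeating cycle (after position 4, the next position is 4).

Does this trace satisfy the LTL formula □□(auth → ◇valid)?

Yes

□(auth → ◇valid) holds at every position 0..4, and those are all positions ever visited, so □□(auth → ◇valid) holds.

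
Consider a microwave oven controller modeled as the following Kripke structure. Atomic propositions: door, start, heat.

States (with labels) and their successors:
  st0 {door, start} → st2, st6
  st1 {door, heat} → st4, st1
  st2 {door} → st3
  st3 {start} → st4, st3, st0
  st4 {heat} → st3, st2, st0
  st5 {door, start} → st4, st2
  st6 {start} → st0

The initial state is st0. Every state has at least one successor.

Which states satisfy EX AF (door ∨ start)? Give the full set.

{st0, st1, st2, st3, st4, st5, st6}

States satisfying AF (door ∨ start): {st0, st1, st2, st3, st4, st5, st6}.
States satisfying EX AF (door ∨ start): {st0, st1, st2, st3, st4, st5, st6}.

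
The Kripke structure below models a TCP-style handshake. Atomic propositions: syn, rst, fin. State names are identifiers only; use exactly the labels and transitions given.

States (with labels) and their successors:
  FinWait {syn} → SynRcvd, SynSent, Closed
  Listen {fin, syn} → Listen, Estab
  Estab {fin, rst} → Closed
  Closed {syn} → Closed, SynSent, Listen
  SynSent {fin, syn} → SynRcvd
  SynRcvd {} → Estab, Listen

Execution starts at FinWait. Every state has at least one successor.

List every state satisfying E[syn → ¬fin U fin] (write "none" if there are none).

States satisfying syn → ¬fin: {FinWait, Estab, Closed, SynRcvd}.
States satisfying fin: {Listen, Estab, SynSent}.
States satisfying E[syn → ¬fin U fin]: {FinWait, Listen, Estab, Closed, SynSent, SynRcvd}.

{FinWait, Listen, Estab, Closed, SynSent, SynRcvd}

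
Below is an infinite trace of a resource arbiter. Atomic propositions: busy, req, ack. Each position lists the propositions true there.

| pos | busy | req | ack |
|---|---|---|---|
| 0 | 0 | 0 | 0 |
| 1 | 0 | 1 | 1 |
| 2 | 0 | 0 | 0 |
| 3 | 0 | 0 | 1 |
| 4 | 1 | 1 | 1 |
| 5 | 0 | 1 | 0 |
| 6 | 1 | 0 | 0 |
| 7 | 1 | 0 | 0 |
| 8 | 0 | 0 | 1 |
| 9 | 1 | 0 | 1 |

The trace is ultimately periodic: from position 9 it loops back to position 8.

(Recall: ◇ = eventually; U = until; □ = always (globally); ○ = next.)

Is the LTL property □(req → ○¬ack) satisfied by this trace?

req → ○¬ack holds at every position 0..9, and those are all positions ever visited, so □(req → ○¬ack) holds.
Positions where req holds: 1, 4, 5.
Check ○¬ack at each: 1→ok, 4→ok, 5→ok.

Holds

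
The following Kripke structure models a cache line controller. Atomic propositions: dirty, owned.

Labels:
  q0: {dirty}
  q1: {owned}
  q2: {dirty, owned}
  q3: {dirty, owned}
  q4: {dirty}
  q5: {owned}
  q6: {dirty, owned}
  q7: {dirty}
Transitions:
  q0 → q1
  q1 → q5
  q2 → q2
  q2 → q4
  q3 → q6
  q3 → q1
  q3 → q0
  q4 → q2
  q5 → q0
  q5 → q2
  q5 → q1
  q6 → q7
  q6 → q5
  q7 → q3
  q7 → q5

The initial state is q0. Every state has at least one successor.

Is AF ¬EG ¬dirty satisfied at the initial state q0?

Holds

States satisfying ¬EG ¬dirty: {q0, q2, q3, q4, q6, q7}.
States satisfying AF ¬EG ¬dirty: {q0, q2, q3, q4, q6, q7}.
q0 ∈ Sat(AF ¬EG ¬dirty).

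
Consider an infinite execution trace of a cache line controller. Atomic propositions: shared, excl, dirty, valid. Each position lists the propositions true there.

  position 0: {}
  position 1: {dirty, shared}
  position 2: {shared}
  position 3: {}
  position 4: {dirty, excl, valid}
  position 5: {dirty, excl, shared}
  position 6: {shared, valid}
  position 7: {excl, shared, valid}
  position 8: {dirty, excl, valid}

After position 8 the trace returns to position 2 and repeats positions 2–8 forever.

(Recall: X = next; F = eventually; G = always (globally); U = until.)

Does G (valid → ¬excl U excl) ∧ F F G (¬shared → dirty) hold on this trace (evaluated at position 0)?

valid → ¬excl U excl holds at every position 0..8, and those are all positions ever visited, so G (valid → ¬excl U excl) holds.
Positions where valid holds: 4, 6, 7, 8.
Check ¬excl U excl at each: 4→ok, 6→ok, 7→ok, 8→ok.
F G (¬shared → dirty) is false at every position 0..8, so it never becomes true and F F G (¬shared → dirty) fails.
At position 0: G (valid → ¬excl U excl) is true; F F G (¬shared → dirty) is false; so G (valid → ¬excl U excl) ∧ F F G (¬shared → dirty) is false.

Violated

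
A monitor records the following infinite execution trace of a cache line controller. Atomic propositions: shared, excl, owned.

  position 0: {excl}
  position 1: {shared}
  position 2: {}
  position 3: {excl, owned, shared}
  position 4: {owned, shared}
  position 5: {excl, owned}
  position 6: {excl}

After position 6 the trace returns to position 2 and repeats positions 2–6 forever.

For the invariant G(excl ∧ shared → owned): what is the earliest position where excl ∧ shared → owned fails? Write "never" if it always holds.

excl ∧ shared → owned holds at every position 0..6, and those are all the positions the trace ever visits, so the invariant G(excl ∧ shared → owned) is never violated.

never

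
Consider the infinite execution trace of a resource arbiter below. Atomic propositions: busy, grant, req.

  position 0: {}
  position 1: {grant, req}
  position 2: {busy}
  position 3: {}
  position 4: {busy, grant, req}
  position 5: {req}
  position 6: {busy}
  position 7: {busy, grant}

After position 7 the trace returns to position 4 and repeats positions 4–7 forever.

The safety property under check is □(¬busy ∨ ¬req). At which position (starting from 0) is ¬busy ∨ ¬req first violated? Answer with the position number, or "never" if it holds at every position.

Check ¬busy ∨ ¬req at each position in order: 0 ✓, 1 ✓, 2 ✓, 3 ✓.
At position 4 the labels are {busy, grant, req}, so ¬busy ∨ ¬req is false there. This is the first violation.

4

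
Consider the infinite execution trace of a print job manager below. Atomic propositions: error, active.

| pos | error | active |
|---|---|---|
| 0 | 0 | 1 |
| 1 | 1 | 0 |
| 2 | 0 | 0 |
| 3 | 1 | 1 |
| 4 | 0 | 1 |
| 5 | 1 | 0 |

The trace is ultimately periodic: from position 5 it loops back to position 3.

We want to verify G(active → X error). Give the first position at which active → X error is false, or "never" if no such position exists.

3

Check active → X error at each position in order: 0 ✓, 1 ✓, 2 ✓.
At position 3 the labels are {active, error} and the next position 4 has {active}, so active → X error is false there. This is the first violation.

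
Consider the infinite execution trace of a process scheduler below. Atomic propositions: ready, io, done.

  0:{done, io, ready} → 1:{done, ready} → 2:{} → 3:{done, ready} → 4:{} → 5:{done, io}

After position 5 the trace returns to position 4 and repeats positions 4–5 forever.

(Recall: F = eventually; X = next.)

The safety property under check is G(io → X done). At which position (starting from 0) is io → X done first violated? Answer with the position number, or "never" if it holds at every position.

5

Check io → X done at each position in order: 0 ✓, 1 ✓, 2 ✓, 3 ✓, 4 ✓.
At position 5 the labels are {done, io} and the next position 4 has {}, so io → X done is false there. This is the first violation.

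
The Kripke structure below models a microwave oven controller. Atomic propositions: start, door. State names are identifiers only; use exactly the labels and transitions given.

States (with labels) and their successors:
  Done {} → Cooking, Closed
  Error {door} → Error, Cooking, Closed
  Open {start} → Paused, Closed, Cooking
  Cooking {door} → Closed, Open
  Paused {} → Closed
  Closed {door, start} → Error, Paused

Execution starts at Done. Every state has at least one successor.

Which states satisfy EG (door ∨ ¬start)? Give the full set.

{Done, Error, Cooking, Paused, Closed}

States satisfying door ∨ ¬start: {Done, Error, Cooking, Paused, Closed}.
States satisfying EG (door ∨ ¬start): {Done, Error, Cooking, Paused, Closed}.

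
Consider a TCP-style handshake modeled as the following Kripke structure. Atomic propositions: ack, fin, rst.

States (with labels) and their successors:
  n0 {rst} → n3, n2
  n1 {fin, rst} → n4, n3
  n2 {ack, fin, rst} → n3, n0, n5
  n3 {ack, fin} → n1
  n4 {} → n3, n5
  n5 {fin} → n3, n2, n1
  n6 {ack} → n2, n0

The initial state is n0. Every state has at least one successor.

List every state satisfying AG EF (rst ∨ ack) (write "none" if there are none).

{n0, n1, n2, n3, n4, n5, n6}

States satisfying EF (rst ∨ ack): {n0, n1, n2, n3, n4, n5, n6}.
States satisfying AG EF (rst ∨ ack): {n0, n1, n2, n3, n4, n5, n6}.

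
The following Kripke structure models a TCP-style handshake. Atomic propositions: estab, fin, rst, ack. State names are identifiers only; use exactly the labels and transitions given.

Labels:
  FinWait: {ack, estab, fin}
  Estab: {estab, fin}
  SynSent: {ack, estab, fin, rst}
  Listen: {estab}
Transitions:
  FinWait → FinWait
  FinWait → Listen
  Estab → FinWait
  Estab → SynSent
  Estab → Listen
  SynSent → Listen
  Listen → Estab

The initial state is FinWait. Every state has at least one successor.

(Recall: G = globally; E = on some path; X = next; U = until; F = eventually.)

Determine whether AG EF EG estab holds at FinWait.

Holds

States satisfying EF EG estab: {FinWait, Estab, SynSent, Listen}.
States satisfying AG EF EG estab: {FinWait, Estab, SynSent, Listen}.
Every state reachable from FinWait satisfies EF EG estab.
FinWait ∈ Sat(AG EF EG estab).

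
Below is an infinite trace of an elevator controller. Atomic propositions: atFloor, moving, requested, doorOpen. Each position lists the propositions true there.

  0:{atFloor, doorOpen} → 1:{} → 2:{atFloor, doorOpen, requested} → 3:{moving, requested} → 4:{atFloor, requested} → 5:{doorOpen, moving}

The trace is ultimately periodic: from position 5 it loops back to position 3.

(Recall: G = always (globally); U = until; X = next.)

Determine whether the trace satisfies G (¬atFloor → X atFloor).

Violated

¬atFloor → X atFloor must hold at every position from 0 onward. It fails at position 5, so G (¬atFloor → X atFloor) is false.
Positions where ¬atFloor holds: 1, 3, 5.
Check X atFloor at each: 1→ok, 3→ok, 5→fails.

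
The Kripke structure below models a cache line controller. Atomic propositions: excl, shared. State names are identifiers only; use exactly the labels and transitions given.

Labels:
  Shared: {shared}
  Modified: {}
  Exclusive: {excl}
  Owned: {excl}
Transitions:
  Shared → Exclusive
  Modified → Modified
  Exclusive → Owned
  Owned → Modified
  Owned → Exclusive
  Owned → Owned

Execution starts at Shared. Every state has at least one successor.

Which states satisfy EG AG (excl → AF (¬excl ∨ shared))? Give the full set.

{Modified}

States satisfying AG (excl → AF (¬excl ∨ shared)): {Modified}.
States satisfying EG AG (excl → AF (¬excl ∨ shared)): {Modified}.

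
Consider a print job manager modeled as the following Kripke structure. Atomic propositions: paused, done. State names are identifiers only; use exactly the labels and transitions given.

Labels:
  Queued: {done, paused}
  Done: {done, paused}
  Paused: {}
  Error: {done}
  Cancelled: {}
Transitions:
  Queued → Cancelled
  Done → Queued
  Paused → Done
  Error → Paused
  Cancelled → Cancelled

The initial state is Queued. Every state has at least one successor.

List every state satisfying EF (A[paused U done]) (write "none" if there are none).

{Queued, Done, Paused, Error}

States satisfying A[paused U done]: {Queued, Done, Error}.
States satisfying EF (A[paused U done]): {Queued, Done, Paused, Error}.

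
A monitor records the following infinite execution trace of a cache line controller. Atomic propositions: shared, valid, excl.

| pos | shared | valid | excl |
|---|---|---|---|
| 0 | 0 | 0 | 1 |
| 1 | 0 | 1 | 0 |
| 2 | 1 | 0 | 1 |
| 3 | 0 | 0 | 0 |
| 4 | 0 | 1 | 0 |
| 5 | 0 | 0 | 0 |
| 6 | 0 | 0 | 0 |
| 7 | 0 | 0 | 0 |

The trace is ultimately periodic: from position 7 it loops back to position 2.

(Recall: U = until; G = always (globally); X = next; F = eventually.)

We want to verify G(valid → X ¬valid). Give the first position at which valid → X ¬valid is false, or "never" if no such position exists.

never

valid → X ¬valid holds at every position 0..7, and those are all the positions the trace ever visits, so the invariant G(valid → X ¬valid) is never violated.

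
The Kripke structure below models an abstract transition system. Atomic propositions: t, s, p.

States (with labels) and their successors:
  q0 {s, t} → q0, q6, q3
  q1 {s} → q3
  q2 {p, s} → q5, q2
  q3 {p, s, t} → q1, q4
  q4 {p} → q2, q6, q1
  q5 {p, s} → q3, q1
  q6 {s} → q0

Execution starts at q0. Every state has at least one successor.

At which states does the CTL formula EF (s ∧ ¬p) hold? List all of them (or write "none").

States satisfying s ∧ ¬p: {q0, q1, q6}.
States satisfying EF (s ∧ ¬p): {q0, q1, q2, q3, q4, q5, q6}.

{q0, q1, q2, q3, q4, q5, q6}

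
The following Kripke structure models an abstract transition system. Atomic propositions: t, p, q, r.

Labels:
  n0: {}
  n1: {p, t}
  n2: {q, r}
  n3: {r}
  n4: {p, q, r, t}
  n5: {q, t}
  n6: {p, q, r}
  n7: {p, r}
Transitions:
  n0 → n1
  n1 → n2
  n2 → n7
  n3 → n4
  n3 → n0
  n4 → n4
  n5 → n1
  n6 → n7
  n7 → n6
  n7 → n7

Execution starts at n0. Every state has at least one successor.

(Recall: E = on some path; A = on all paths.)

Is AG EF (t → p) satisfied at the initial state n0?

States satisfying EF (t → p): {n0, n1, n2, n3, n4, n5, n6, n7}.
States satisfying AG EF (t → p): {n0, n1, n2, n3, n4, n5, n6, n7}.
Every state reachable from n0 satisfies EF (t → p).
n0 ∈ Sat(AG EF (t → p)).

Satisfied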